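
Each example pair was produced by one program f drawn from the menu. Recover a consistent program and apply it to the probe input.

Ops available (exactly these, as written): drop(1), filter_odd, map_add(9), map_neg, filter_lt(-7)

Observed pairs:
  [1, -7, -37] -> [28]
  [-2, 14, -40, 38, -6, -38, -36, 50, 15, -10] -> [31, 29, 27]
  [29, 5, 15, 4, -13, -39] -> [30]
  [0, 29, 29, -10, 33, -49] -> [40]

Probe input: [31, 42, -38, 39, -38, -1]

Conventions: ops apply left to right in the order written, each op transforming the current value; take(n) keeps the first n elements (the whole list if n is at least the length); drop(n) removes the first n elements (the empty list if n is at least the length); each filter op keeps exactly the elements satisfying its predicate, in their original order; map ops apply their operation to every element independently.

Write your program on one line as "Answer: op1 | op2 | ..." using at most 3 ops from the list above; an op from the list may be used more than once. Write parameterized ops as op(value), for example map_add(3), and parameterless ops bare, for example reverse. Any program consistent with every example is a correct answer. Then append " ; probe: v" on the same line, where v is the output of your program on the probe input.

map_add(9) | filter_lt(-7) | map_neg ; probe: [29, 29]

Check, running the answer program on each example:
  [1, -7, -37] -> [10, 2, -28] -> [-28] -> [28]
  [-2, 14, -40, 38, -6, -38, -36, 50, 15, -10] -> [7, 23, -31, 47, 3, -29, -27, 59, 24, -1] -> [-31, -29, -27] -> [31, 29, 27]
  [29, 5, 15, 4, -13, -39] -> [38, 14, 24, 13, -4, -30] -> [-30] -> [30]
  [0, 29, 29, -10, 33, -49] -> [9, 38, 38, -1, 42, -40] -> [-40] -> [40]
  probe: [31, 42, -38, 39, -38, -1] -> [40, 51, -29, 48, -29, 8] -> [-29, -29] -> [29, 29]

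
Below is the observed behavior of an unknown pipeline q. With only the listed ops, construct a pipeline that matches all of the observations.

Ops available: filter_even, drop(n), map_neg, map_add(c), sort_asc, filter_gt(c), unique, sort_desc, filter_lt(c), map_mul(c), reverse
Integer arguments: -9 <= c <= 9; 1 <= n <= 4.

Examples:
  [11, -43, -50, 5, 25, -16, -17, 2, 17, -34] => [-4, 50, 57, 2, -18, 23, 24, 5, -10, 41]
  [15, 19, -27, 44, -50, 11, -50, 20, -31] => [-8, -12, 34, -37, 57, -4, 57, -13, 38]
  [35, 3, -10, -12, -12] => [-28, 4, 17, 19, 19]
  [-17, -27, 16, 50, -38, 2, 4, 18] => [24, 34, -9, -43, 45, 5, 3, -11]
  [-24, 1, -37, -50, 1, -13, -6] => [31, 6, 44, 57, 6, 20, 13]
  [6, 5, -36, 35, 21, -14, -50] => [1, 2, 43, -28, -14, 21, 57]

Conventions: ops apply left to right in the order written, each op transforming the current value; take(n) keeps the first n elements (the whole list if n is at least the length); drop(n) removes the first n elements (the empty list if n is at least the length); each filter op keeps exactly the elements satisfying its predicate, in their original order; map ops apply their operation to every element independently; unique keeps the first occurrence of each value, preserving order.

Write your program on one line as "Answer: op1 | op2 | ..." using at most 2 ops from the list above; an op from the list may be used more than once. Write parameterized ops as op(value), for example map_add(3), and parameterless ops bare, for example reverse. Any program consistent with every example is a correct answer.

map_neg | map_add(7)

Check, running the answer program on each example:
  [11, -43, -50, 5, 25, -16, -17, 2, 17, -34] -> [-11, 43, 50, -5, -25, 16, 17, -2, -17, 34] -> [-4, 50, 57, 2, -18, 23, 24, 5, -10, 41]
  [15, 19, -27, 44, -50, 11, -50, 20, -31] -> [-15, -19, 27, -44, 50, -11, 50, -20, 31] -> [-8, -12, 34, -37, 57, -4, 57, -13, 38]
  [35, 3, -10, -12, -12] -> [-35, -3, 10, 12, 12] -> [-28, 4, 17, 19, 19]
  [-17, -27, 16, 50, -38, 2, 4, 18] -> [17, 27, -16, -50, 38, -2, -4, -18] -> [24, 34, -9, -43, 45, 5, 3, -11]
  [-24, 1, -37, -50, 1, -13, -6] -> [24, -1, 37, 50, -1, 13, 6] -> [31, 6, 44, 57, 6, 20, 13]
  [6, 5, -36, 35, 21, -14, -50] -> [-6, -5, 36, -35, -21, 14, 50] -> [1, 2, 43, -28, -14, 21, 57]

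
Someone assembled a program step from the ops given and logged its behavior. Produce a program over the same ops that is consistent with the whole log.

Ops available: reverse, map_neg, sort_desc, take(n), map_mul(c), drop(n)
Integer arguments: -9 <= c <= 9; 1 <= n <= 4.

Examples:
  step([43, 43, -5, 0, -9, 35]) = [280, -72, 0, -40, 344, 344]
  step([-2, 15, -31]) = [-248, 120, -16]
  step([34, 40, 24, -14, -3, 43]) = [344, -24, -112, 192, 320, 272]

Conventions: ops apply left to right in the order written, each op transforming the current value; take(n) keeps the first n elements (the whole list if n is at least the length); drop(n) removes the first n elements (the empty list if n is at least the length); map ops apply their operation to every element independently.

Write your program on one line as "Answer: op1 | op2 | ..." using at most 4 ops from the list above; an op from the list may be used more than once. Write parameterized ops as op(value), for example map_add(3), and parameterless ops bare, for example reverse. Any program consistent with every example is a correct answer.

reverse | map_mul(-8) | map_neg

Check, running the answer program on each example:
  [43, 43, -5, 0, -9, 35] -> [35, -9, 0, -5, 43, 43] -> [-280, 72, 0, 40, -344, -344] -> [280, -72, 0, -40, 344, 344]
  [-2, 15, -31] -> [-31, 15, -2] -> [248, -120, 16] -> [-248, 120, -16]
  [34, 40, 24, -14, -3, 43] -> [43, -3, -14, 24, 40, 34] -> [-344, 24, 112, -192, -320, -272] -> [344, -24, -112, 192, 320, 272]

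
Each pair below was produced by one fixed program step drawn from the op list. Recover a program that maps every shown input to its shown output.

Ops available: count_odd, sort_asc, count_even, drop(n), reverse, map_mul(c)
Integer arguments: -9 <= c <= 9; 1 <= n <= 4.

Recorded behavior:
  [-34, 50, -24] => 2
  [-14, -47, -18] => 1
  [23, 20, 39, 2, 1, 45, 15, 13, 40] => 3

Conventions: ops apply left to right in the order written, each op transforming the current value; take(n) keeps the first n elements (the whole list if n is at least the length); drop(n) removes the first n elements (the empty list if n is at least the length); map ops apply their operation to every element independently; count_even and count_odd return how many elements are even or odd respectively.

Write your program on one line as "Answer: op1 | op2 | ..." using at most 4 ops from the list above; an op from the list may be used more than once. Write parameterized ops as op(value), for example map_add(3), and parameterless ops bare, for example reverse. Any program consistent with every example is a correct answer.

map_mul(-7) | drop(1) | count_even

Check, running the answer program on each example:
  [-34, 50, -24] -> [238, -350, 168] -> [-350, 168] -> 2
  [-14, -47, -18] -> [98, 329, 126] -> [329, 126] -> 1
  [23, 20, 39, 2, 1, 45, 15, 13, 40] -> [-161, -140, -273, -14, -7, -315, -105, -91, -280] -> [-140, -273, -14, -7, -315, -105, -91, -280] -> 3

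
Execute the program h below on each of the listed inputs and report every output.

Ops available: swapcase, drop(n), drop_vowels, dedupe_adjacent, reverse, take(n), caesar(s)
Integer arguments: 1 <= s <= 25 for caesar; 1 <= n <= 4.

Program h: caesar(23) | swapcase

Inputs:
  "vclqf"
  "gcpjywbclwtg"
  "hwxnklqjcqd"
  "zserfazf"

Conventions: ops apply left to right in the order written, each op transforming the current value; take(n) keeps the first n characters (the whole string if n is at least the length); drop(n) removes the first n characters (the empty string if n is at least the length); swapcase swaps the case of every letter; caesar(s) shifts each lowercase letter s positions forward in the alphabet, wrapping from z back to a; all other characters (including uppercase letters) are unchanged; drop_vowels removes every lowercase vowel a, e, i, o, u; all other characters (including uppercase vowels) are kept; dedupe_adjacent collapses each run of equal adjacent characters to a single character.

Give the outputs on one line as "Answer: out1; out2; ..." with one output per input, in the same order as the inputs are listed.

Execution, op by op:
  "vclqf" -> "szinc" -> "SZINC"
  "gcpjywbclwtg" -> "dzmgvtyzitqd" -> "DZMGVTYZITQD"
  "hwxnklqjcqd" -> "etukhingzna" -> "ETUKHINGZNA"
  "zserfazf" -> "wpbocxwc" -> "WPBOCXWC"

"SZINC"; "DZMGVTYZITQD"; "ETUKHINGZNA"; "WPBOCXWC"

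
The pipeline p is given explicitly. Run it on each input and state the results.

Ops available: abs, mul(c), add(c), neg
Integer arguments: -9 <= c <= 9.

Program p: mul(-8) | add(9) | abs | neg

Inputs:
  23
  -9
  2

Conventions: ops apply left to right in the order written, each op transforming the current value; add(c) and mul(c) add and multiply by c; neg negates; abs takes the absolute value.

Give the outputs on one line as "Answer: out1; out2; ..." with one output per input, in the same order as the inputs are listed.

-175; -81; -7

Execution, op by op:
  23 -> -184 -> -175 -> 175 -> -175
  -9 -> 72 -> 81 -> 81 -> -81
  2 -> -16 -> -7 -> 7 -> -7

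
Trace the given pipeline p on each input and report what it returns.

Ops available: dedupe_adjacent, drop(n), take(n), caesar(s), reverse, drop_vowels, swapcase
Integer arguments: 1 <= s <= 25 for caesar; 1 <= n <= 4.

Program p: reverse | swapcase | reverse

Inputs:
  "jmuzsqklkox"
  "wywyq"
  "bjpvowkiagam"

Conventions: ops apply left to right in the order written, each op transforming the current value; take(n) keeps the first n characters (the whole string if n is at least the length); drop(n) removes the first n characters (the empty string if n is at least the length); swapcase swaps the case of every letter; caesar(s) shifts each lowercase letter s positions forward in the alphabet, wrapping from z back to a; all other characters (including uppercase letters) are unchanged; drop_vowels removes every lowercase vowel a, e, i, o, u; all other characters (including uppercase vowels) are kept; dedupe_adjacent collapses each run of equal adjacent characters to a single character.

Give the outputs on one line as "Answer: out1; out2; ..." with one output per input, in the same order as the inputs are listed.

"JMUZSQKLKOX"; "WYWYQ"; "BJPVOWKIAGAM"

Execution, op by op:
  "jmuzsqklkox" -> "xoklkqszumj" -> "XOKLKQSZUMJ" -> "JMUZSQKLKOX"
  "wywyq" -> "qywyw" -> "QYWYW" -> "WYWYQ"
  "bjpvowkiagam" -> "magaikwovpjb" -> "MAGAIKWOVPJB" -> "BJPVOWKIAGAM"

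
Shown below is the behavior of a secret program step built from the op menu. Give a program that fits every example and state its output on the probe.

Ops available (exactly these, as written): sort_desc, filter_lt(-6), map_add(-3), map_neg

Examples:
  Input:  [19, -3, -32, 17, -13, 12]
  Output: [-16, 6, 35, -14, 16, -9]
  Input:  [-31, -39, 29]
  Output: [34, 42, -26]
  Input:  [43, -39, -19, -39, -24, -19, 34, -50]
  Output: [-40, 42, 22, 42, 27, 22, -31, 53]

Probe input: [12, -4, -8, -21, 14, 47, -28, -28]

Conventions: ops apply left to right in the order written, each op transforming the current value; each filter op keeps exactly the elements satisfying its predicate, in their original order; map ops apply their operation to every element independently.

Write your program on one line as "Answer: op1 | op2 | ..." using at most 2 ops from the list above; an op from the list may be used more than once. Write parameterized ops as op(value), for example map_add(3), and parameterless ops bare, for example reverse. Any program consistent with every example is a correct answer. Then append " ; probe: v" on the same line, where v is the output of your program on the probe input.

map_add(-3) | map_neg ; probe: [-9, 7, 11, 24, -11, -44, 31, 31]

Check, running the answer program on each example:
  [19, -3, -32, 17, -13, 12] -> [16, -6, -35, 14, -16, 9] -> [-16, 6, 35, -14, 16, -9]
  [-31, -39, 29] -> [-34, -42, 26] -> [34, 42, -26]
  [43, -39, -19, -39, -24, -19, 34, -50] -> [40, -42, -22, -42, -27, -22, 31, -53] -> [-40, 42, 22, 42, 27, 22, -31, 53]
  probe: [12, -4, -8, -21, 14, 47, -28, -28] -> [9, -7, -11, -24, 11, 44, -31, -31] -> [-9, 7, 11, 24, -11, -44, 31, 31]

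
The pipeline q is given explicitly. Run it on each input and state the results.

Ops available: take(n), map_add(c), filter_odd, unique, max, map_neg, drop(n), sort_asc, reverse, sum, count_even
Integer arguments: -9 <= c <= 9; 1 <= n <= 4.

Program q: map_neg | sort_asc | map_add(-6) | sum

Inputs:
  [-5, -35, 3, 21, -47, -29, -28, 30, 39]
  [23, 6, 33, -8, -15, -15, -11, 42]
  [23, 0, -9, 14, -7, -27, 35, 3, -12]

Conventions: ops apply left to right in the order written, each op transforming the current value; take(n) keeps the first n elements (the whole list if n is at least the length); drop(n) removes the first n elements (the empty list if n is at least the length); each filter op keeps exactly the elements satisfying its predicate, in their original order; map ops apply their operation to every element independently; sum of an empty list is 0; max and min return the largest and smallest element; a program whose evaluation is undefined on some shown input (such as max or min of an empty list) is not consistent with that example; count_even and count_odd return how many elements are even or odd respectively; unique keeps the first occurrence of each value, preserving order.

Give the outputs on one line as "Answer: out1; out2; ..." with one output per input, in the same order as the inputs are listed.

Execution, op by op:
  [-5, -35, 3, 21, -47, -29, -28, 30, 39] -> [5, 35, -3, -21, 47, 29, 28, -30, -39] -> [-39, -30, -21, -3, 5, 28, 29, 35, 47] -> [-45, -36, -27, -9, -1, 22, 23, 29, 41] -> -3
  [23, 6, 33, -8, -15, -15, -11, 42] -> [-23, -6, -33, 8, 15, 15, 11, -42] -> [-42, -33, -23, -6, 8, 11, 15, 15] -> [-48, -39, -29, -12, 2, 5, 9, 9] -> -103
  [23, 0, -9, 14, -7, -27, 35, 3, -12] -> [-23, 0, 9, -14, 7, 27, -35, -3, 12] -> [-35, -23, -14, -3, 0, 7, 9, 12, 27] -> [-41, -29, -20, -9, -6, 1, 3, 6, 21] -> -74

-3; -103; -74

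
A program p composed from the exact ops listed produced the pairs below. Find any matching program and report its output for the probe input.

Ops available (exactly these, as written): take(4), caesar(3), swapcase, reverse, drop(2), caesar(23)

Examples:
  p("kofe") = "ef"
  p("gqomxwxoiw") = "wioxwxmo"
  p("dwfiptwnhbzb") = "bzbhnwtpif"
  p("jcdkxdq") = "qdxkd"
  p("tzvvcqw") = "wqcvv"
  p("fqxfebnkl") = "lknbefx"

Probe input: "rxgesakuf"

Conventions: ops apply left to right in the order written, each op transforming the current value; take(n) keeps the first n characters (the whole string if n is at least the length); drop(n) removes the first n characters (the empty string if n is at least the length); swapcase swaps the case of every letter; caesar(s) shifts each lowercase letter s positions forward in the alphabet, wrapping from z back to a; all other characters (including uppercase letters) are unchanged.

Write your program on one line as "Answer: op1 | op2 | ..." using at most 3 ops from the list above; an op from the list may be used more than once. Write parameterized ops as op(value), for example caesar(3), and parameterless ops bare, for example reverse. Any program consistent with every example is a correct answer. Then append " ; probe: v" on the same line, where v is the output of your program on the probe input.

drop(2) | reverse ; probe: "fukaseg"

Check, running the answer program on each example:
  "kofe" -> "fe" -> "ef"
  "gqomxwxoiw" -> "omxwxoiw" -> "wioxwxmo"
  "dwfiptwnhbzb" -> "fiptwnhbzb" -> "bzbhnwtpif"
  "jcdkxdq" -> "dkxdq" -> "qdxkd"
  "tzvvcqw" -> "vvcqw" -> "wqcvv"
  "fqxfebnkl" -> "xfebnkl" -> "lknbefx"
  probe: "rxgesakuf" -> "gesakuf" -> "fukaseg"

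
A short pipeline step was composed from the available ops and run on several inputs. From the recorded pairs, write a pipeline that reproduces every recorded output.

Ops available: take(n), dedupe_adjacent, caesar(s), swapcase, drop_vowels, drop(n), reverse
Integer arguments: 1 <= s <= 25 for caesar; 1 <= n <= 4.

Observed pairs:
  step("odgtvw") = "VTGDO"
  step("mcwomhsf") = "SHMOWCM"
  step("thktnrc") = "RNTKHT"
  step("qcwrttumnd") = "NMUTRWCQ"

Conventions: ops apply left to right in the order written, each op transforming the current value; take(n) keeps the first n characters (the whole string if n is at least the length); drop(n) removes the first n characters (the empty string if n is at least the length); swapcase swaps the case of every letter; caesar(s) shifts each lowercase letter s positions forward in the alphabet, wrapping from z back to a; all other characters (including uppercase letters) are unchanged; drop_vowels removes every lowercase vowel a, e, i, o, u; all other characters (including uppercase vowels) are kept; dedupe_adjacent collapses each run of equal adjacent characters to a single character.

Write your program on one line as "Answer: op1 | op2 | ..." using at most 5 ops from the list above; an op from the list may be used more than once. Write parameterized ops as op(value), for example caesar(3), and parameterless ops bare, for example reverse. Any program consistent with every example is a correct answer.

dedupe_adjacent | swapcase | reverse | drop(1)

Check, running the answer program on each example:
  "odgtvw" -> "odgtvw" -> "ODGTVW" -> "WVTGDO" -> "VTGDO"
  "mcwomhsf" -> "mcwomhsf" -> "MCWOMHSF" -> "FSHMOWCM" -> "SHMOWCM"
  "thktnrc" -> "thktnrc" -> "THKTNRC" -> "CRNTKHT" -> "RNTKHT"
  "qcwrttumnd" -> "qcwrtumnd" -> "QCWRTUMND" -> "DNMUTRWCQ" -> "NMUTRWCQ"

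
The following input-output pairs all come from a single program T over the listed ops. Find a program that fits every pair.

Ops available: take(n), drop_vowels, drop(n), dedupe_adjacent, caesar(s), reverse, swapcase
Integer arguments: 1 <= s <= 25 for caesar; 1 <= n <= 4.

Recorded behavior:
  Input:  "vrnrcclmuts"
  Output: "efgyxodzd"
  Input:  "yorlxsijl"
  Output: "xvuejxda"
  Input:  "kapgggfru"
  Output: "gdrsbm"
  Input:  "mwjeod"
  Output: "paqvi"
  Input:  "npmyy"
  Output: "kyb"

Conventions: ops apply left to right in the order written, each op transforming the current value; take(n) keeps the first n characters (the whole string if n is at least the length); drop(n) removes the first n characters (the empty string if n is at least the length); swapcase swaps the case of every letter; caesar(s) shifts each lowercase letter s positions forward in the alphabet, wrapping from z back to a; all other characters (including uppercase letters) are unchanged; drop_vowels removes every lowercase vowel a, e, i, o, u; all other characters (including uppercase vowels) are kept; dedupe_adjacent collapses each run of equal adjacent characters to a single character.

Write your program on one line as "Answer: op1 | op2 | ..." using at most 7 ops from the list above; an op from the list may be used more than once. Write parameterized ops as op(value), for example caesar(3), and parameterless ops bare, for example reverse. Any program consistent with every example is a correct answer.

caesar(18) | dedupe_adjacent | caesar(16) | caesar(4) | drop(1) | reverse

Check, running the answer program on each example:
  "vrnrcclmuts" -> "njfjuudemlk" -> "njfjudemlk" -> "dzvzktucba" -> "hdzdoxygfe" -> "dzdoxygfe" -> "efgyxodzd"
  "yorlxsijl" -> "qgjdpkabd" -> "qgjdpkabd" -> "gwztfaqrt" -> "kadxjeuvx" -> "adxjeuvx" -> "xvuejxda"
  "kapgggfru" -> "cshyyyxjm" -> "cshyxjm" -> "sixonzc" -> "wmbsrdg" -> "mbsrdg" -> "gdrsbm"
  "mwjeod" -> "eobwgv" -> "eobwgv" -> "uermwl" -> "yivqap" -> "ivqap" -> "paqvi"
  "npmyy" -> "fheqq" -> "fheq" -> "vxug" -> "zbyk" -> "byk" -> "kyb"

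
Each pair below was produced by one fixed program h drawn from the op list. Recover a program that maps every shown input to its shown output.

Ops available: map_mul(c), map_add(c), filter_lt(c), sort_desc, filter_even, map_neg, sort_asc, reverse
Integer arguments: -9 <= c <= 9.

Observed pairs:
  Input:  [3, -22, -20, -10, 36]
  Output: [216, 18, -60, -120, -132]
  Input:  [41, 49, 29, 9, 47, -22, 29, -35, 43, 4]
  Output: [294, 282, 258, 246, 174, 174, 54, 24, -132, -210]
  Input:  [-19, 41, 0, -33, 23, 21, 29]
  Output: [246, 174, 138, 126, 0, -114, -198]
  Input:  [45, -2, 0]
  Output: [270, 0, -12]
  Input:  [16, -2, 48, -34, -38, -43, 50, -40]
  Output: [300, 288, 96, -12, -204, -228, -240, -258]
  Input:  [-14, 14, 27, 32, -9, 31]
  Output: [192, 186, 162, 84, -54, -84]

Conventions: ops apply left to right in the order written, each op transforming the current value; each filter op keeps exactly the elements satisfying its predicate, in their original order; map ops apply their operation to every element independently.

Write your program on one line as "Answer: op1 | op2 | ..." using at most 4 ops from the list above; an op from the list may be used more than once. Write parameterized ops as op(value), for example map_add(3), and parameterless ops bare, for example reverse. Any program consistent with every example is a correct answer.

map_mul(6) | reverse | sort_asc | sort_desc

Check, running the answer program on each example:
  [3, -22, -20, -10, 36] -> [18, -132, -120, -60, 216] -> [216, -60, -120, -132, 18] -> [-132, -120, -60, 18, 216] -> [216, 18, -60, -120, -132]
  [41, 49, 29, 9, 47, -22, 29, -35, 43, 4] -> [246, 294, 174, 54, 282, -132, 174, -210, 258, 24] -> [24, 258, -210, 174, -132, 282, 54, 174, 294, 246] -> [-210, -132, 24, 54, 174, 174, 246, 258, 282, 294] -> [294, 282, 258, 246, 174, 174, 54, 24, -132, -210]
  [-19, 41, 0, -33, 23, 21, 29] -> [-114, 246, 0, -198, 138, 126, 174] -> [174, 126, 138, -198, 0, 246, -114] -> [-198, -114, 0, 126, 138, 174, 246] -> [246, 174, 138, 126, 0, -114, -198]
  [45, -2, 0] -> [270, -12, 0] -> [0, -12, 270] -> [-12, 0, 270] -> [270, 0, -12]
  [16, -2, 48, -34, -38, -43, 50, -40] -> [96, -12, 288, -204, -228, -258, 300, -240] -> [-240, 300, -258, -228, -204, 288, -12, 96] -> [-258, -240, -228, -204, -12, 96, 288, 300] -> [300, 288, 96, -12, -204, -228, -240, -258]
  [-14, 14, 27, 32, -9, 31] -> [-84, 84, 162, 192, -54, 186] -> [186, -54, 192, 162, 84, -84] -> [-84, -54, 84, 162, 186, 192] -> [192, 186, 162, 84, -54, -84]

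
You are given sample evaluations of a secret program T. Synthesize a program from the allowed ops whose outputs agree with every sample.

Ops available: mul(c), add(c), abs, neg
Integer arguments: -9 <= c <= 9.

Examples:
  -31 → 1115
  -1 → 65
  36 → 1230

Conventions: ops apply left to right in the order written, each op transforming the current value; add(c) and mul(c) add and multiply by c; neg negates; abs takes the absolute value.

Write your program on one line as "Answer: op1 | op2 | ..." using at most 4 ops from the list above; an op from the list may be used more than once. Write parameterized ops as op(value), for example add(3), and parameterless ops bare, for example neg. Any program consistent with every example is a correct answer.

mul(7) | add(-6) | mul(5) | abs

Check, running the answer program on each example:
  -31 -> -217 -> -223 -> -1115 -> 1115
  -1 -> -7 -> -13 -> -65 -> 65
  36 -> 252 -> 246 -> 1230 -> 1230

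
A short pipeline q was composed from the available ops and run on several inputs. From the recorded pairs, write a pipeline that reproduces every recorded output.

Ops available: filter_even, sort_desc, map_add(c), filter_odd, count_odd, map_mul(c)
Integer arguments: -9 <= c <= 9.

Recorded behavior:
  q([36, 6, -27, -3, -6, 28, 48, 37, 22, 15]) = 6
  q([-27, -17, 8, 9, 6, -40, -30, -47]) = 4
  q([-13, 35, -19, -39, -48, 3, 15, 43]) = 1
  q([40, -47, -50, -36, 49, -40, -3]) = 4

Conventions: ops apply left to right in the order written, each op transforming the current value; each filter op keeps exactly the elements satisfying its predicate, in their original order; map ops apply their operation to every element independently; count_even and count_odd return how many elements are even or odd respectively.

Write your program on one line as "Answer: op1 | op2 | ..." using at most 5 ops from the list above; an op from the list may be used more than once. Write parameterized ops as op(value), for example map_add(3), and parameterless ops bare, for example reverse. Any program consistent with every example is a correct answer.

map_add(1) | map_mul(7) | map_mul(-9) | count_odd

Check, running the answer program on each example:
  [36, 6, -27, -3, -6, 28, 48, 37, 22, 15] -> [37, 7, -26, -2, -5, 29, 49, 38, 23, 16] -> [259, 49, -182, -14, -35, 203, 343, 266, 161, 112] -> [-2331, -441, 1638, 126, 315, -1827, -3087, -2394, -1449, -1008] -> 6
  [-27, -17, 8, 9, 6, -40, -30, -47] -> [-26, -16, 9, 10, 7, -39, -29, -46] -> [-182, -112, 63, 70, 49, -273, -203, -322] -> [1638, 1008, -567, -630, -441, 2457, 1827, 2898] -> 4
  [-13, 35, -19, -39, -48, 3, 15, 43] -> [-12, 36, -18, -38, -47, 4, 16, 44] -> [-84, 252, -126, -266, -329, 28, 112, 308] -> [756, -2268, 1134, 2394, 2961, -252, -1008, -2772] -> 1
  [40, -47, -50, -36, 49, -40, -3] -> [41, -46, -49, -35, 50, -39, -2] -> [287, -322, -343, -245, 350, -273, -14] -> [-2583, 2898, 3087, 2205, -3150, 2457, 126] -> 4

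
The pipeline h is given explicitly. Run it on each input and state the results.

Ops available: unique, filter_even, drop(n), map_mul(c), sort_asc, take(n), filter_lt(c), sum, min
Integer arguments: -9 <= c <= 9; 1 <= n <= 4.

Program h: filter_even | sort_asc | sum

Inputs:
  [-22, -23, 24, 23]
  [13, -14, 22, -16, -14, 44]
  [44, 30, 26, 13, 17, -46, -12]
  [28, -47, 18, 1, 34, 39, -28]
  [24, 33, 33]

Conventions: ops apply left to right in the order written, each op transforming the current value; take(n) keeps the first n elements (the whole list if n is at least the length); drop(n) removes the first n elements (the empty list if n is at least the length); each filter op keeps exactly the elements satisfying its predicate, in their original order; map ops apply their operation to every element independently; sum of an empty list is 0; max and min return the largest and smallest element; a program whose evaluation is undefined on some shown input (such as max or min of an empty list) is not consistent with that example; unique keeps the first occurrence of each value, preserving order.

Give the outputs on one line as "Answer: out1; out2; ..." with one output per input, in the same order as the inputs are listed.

2; 22; 42; 52; 24

Execution, op by op:
  [-22, -23, 24, 23] -> [-22, 24] -> [-22, 24] -> 2
  [13, -14, 22, -16, -14, 44] -> [-14, 22, -16, -14, 44] -> [-16, -14, -14, 22, 44] -> 22
  [44, 30, 26, 13, 17, -46, -12] -> [44, 30, 26, -46, -12] -> [-46, -12, 26, 30, 44] -> 42
  [28, -47, 18, 1, 34, 39, -28] -> [28, 18, 34, -28] -> [-28, 18, 28, 34] -> 52
  [24, 33, 33] -> [24] -> [24] -> 24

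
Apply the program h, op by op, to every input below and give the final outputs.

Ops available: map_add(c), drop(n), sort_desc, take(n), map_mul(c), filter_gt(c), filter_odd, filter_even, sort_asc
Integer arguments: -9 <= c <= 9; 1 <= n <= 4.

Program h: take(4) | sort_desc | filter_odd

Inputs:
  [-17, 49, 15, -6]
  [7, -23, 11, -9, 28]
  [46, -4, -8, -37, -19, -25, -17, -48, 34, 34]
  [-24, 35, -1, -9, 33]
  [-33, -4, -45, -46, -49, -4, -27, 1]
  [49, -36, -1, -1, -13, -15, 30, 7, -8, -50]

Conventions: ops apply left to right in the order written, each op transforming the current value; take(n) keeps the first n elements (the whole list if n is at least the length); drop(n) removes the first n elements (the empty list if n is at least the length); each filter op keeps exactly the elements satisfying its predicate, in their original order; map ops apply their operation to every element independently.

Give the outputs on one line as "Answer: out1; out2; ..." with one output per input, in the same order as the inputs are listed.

Execution, op by op:
  [-17, 49, 15, -6] -> [-17, 49, 15, -6] -> [49, 15, -6, -17] -> [49, 15, -17]
  [7, -23, 11, -9, 28] -> [7, -23, 11, -9] -> [11, 7, -9, -23] -> [11, 7, -9, -23]
  [46, -4, -8, -37, -19, -25, -17, -48, 34, 34] -> [46, -4, -8, -37] -> [46, -4, -8, -37] -> [-37]
  [-24, 35, -1, -9, 33] -> [-24, 35, -1, -9] -> [35, -1, -9, -24] -> [35, -1, -9]
  [-33, -4, -45, -46, -49, -4, -27, 1] -> [-33, -4, -45, -46] -> [-4, -33, -45, -46] -> [-33, -45]
  [49, -36, -1, -1, -13, -15, 30, 7, -8, -50] -> [49, -36, -1, -1] -> [49, -1, -1, -36] -> [49, -1, -1]

[49, 15, -17]; [11, 7, -9, -23]; [-37]; [35, -1, -9]; [-33, -45]; [49, -1, -1]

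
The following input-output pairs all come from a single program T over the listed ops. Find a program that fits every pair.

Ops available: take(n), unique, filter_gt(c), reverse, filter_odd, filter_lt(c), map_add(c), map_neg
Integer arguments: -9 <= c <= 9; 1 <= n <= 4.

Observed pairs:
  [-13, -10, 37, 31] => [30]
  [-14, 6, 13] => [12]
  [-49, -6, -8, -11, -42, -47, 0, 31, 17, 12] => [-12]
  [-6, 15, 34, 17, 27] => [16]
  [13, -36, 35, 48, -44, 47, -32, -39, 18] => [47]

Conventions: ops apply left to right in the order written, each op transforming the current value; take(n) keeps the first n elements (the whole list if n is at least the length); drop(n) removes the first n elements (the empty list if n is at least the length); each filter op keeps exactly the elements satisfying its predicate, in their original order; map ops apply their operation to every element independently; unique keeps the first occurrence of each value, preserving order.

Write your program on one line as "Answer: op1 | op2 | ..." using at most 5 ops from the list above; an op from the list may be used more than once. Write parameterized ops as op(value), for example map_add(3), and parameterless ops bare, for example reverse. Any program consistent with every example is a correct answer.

take(4) | reverse | map_add(-1) | take(1)

Check, running the answer program on each example:
  [-13, -10, 37, 31] -> [-13, -10, 37, 31] -> [31, 37, -10, -13] -> [30, 36, -11, -14] -> [30]
  [-14, 6, 13] -> [-14, 6, 13] -> [13, 6, -14] -> [12, 5, -15] -> [12]
  [-49, -6, -8, -11, -42, -47, 0, 31, 17, 12] -> [-49, -6, -8, -11] -> [-11, -8, -6, -49] -> [-12, -9, -7, -50] -> [-12]
  [-6, 15, 34, 17, 27] -> [-6, 15, 34, 17] -> [17, 34, 15, -6] -> [16, 33, 14, -7] -> [16]
  [13, -36, 35, 48, -44, 47, -32, -39, 18] -> [13, -36, 35, 48] -> [48, 35, -36, 13] -> [47, 34, -37, 12] -> [47]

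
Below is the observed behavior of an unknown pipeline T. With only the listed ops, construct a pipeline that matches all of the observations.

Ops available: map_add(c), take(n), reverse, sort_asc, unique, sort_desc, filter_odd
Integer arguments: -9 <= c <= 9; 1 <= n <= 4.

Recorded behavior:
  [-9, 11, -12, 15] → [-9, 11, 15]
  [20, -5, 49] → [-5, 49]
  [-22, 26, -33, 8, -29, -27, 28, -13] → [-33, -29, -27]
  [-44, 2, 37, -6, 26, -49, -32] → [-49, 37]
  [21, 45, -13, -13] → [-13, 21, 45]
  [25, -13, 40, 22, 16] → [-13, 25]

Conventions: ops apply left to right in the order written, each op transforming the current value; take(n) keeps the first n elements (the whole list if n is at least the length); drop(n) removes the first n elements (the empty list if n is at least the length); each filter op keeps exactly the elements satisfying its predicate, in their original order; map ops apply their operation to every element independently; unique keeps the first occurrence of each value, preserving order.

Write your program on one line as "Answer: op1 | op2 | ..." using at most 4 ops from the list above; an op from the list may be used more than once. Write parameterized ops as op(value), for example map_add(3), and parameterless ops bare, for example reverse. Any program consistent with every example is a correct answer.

filter_odd | unique | sort_asc | take(3)

Check, running the answer program on each example:
  [-9, 11, -12, 15] -> [-9, 11, 15] -> [-9, 11, 15] -> [-9, 11, 15] -> [-9, 11, 15]
  [20, -5, 49] -> [-5, 49] -> [-5, 49] -> [-5, 49] -> [-5, 49]
  [-22, 26, -33, 8, -29, -27, 28, -13] -> [-33, -29, -27, -13] -> [-33, -29, -27, -13] -> [-33, -29, -27, -13] -> [-33, -29, -27]
  [-44, 2, 37, -6, 26, -49, -32] -> [37, -49] -> [37, -49] -> [-49, 37] -> [-49, 37]
  [21, 45, -13, -13] -> [21, 45, -13, -13] -> [21, 45, -13] -> [-13, 21, 45] -> [-13, 21, 45]
  [25, -13, 40, 22, 16] -> [25, -13] -> [25, -13] -> [-13, 25] -> [-13, 25]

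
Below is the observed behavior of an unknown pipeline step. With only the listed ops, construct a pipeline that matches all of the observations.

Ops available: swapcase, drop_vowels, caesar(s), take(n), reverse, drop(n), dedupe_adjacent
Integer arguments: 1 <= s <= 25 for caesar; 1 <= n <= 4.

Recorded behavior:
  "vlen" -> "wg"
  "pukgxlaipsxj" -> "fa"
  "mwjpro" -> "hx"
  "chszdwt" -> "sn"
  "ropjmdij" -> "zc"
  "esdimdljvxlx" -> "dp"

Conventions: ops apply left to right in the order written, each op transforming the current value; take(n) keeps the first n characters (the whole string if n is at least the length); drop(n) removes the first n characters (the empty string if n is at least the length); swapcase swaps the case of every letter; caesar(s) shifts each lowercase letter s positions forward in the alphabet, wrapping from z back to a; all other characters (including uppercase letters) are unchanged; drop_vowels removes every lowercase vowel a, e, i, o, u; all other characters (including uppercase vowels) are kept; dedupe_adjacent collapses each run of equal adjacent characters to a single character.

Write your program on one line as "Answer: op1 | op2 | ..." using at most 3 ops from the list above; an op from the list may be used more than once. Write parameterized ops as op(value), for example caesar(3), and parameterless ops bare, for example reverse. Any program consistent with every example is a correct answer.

take(2) | caesar(11) | reverse

Check, running the answer program on each example:
  "vlen" -> "vl" -> "gw" -> "wg"
  "pukgxlaipsxj" -> "pu" -> "af" -> "fa"
  "mwjpro" -> "mw" -> "xh" -> "hx"
  "chszdwt" -> "ch" -> "ns" -> "sn"
  "ropjmdij" -> "ro" -> "cz" -> "zc"
  "esdimdljvxlx" -> "es" -> "pd" -> "dp"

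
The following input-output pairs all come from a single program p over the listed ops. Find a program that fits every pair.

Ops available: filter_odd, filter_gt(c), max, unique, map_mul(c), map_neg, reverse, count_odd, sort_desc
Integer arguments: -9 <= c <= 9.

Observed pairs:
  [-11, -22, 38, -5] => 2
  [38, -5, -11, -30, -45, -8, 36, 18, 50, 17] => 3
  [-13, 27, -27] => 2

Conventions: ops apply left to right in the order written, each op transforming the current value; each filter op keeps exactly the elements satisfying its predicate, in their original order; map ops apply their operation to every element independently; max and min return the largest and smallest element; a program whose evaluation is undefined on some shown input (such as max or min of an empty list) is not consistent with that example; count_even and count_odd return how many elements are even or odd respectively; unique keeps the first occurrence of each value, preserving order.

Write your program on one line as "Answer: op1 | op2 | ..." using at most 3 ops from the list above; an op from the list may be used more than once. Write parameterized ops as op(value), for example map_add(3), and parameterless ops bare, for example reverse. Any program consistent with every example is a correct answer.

map_neg | filter_gt(-1) | count_odd

Check, running the answer program on each example:
  [-11, -22, 38, -5] -> [11, 22, -38, 5] -> [11, 22, 5] -> 2
  [38, -5, -11, -30, -45, -8, 36, 18, 50, 17] -> [-38, 5, 11, 30, 45, 8, -36, -18, -50, -17] -> [5, 11, 30, 45, 8] -> 3
  [-13, 27, -27] -> [13, -27, 27] -> [13, 27] -> 2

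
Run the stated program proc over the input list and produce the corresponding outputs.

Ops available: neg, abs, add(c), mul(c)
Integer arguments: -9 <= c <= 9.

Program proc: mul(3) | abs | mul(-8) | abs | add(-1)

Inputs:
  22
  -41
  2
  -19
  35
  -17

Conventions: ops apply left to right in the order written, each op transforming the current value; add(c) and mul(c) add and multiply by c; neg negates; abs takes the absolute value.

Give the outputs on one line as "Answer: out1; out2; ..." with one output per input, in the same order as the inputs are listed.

527; 983; 47; 455; 839; 407

Execution, op by op:
  22 -> 66 -> 66 -> -528 -> 528 -> 527
  -41 -> -123 -> 123 -> -984 -> 984 -> 983
  2 -> 6 -> 6 -> -48 -> 48 -> 47
  -19 -> -57 -> 57 -> -456 -> 456 -> 455
  35 -> 105 -> 105 -> -840 -> 840 -> 839
  -17 -> -51 -> 51 -> -408 -> 408 -> 407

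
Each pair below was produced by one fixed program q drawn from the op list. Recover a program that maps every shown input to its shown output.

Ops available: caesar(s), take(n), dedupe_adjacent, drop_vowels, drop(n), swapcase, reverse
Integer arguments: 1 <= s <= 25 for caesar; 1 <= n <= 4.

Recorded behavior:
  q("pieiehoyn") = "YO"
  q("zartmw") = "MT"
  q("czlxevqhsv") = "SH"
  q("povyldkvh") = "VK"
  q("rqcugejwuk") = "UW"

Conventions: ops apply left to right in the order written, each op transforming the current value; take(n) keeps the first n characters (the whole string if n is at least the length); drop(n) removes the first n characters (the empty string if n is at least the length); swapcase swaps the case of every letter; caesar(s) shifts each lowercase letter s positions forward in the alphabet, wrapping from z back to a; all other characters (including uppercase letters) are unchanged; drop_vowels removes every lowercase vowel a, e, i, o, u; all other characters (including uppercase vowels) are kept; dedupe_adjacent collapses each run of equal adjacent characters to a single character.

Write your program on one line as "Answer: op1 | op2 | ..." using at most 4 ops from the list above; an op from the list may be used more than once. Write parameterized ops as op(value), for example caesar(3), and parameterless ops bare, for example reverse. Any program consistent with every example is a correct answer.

reverse | swapcase | drop(1) | take(2)

Check, running the answer program on each example:
  "pieiehoyn" -> "nyoheieip" -> "NYOHEIEIP" -> "YOHEIEIP" -> "YO"
  "zartmw" -> "wmtraz" -> "WMTRAZ" -> "MTRAZ" -> "MT"
  "czlxevqhsv" -> "vshqvexlzc" -> "VSHQVEXLZC" -> "SHQVEXLZC" -> "SH"
  "povyldkvh" -> "hvkdlyvop" -> "HVKDLYVOP" -> "VKDLYVOP" -> "VK"
  "rqcugejwuk" -> "kuwjegucqr" -> "KUWJEGUCQR" -> "UWJEGUCQR" -> "UW"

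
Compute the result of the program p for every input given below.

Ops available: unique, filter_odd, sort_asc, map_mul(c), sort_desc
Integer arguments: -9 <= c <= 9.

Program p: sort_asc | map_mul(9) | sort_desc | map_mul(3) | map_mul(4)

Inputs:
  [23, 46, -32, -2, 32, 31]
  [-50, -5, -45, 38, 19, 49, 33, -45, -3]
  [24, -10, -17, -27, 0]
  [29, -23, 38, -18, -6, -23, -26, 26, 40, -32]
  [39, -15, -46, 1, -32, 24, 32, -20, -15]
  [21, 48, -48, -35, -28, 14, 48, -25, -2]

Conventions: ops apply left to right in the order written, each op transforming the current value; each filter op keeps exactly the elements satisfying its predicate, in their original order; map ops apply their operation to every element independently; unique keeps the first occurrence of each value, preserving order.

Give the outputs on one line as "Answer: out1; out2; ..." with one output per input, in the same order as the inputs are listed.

Execution, op by op:
  [23, 46, -32, -2, 32, 31] -> [-32, -2, 23, 31, 32, 46] -> [-288, -18, 207, 279, 288, 414] -> [414, 288, 279, 207, -18, -288] -> [1242, 864, 837, 621, -54, -864] -> [4968, 3456, 3348, 2484, -216, -3456]
  [-50, -5, -45, 38, 19, 49, 33, -45, -3] -> [-50, -45, -45, -5, -3, 19, 33, 38, 49] -> [-450, -405, -405, -45, -27, 171, 297, 342, 441] -> [441, 342, 297, 171, -27, -45, -405, -405, -450] -> [1323, 1026, 891, 513, -81, -135, -1215, -1215, -1350] -> [5292, 4104, 3564, 2052, -324, -540, -4860, -4860, -5400]
  [24, -10, -17, -27, 0] -> [-27, -17, -10, 0, 24] -> [-243, -153, -90, 0, 216] -> [216, 0, -90, -153, -243] -> [648, 0, -270, -459, -729] -> [2592, 0, -1080, -1836, -2916]
  [29, -23, 38, -18, -6, -23, -26, 26, 40, -32] -> [-32, -26, -23, -23, -18, -6, 26, 29, 38, 40] -> [-288, -234, -207, -207, -162, -54, 234, 261, 342, 360] -> [360, 342, 261, 234, -54, -162, -207, -207, -234, -288] -> [1080, 1026, 783, 702, -162, -486, -621, -621, -702, -864] -> [4320, 4104, 3132, 2808, -648, -1944, -2484, -2484, -2808, -3456]
  [39, -15, -46, 1, -32, 24, 32, -20, -15] -> [-46, -32, -20, -15, -15, 1, 24, 32, 39] -> [-414, -288, -180, -135, -135, 9, 216, 288, 351] -> [351, 288, 216, 9, -135, -135, -180, -288, -414] -> [1053, 864, 648, 27, -405, -405, -540, -864, -1242] -> [4212, 3456, 2592, 108, -1620, -1620, -2160, -3456, -4968]
  [21, 48, -48, -35, -28, 14, 48, -25, -2] -> [-48, -35, -28, -25, -2, 14, 21, 48, 48] -> [-432, -315, -252, -225, -18, 126, 189, 432, 432] -> [432, 432, 189, 126, -18, -225, -252, -315, -432] -> [1296, 1296, 567, 378, -54, -675, -756, -945, -1296] -> [5184, 5184, 2268, 1512, -216, -2700, -3024, -3780, -5184]

[4968, 3456, 3348, 2484, -216, -3456]; [5292, 4104, 3564, 2052, -324, -540, -4860, -4860, -5400]; [2592, 0, -1080, -1836, -2916]; [4320, 4104, 3132, 2808, -648, -1944, -2484, -2484, -2808, -3456]; [4212, 3456, 2592, 108, -1620, -1620, -2160, -3456, -4968]; [5184, 5184, 2268, 1512, -216, -2700, -3024, -3780, -5184]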